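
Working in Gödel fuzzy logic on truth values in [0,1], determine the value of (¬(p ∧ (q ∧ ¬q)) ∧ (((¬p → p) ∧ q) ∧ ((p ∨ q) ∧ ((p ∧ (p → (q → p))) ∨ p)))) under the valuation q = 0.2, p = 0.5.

0.20

¬q: Gödel ¬ of 0.2 = 0 (operand ≠ 0)
(q ∧ ¬q) = min(0.2, 0) = 0
(p ∧ (q ∧ ¬q)) = min(0.5, 0) = 0
¬(p ∧ (q ∧ ¬q)): Gödel ¬ of 0 = 1 (operand is 0)
¬p: Gödel ¬ of 0.5 = 0 (operand ≠ 0)
(¬p → p): 0 ≤ 0.5, so result = 1
((¬p → p) ∧ q) = min(1, 0.2) = 0.2
(p ∨ q) = max(0.5, 0.2) = 0.5
(q → p): 0.2 ≤ 0.5, so result = 1
(p → (q → p)): 0.5 ≤ 1, so result = 1
(p ∧ (p → (q → p))) = min(0.5, 1) = 0.5
((p ∧ (p → (q → p))) ∨ p) = max(0.5, 0.5) = 0.5
((p ∨ q) ∧ ((p ∧ (p → (q → p))) ∨ p)) = min(0.5, 0.5) = 0.5
(((¬p → p) ∧ q) ∧ ((p ∨ q) ∧ ((p ∧ (p → (q → p))) ∨ p))) = min(0.2, 0.5) = 0.2
(¬(p ∧ (q ∧ ¬q)) ∧ (((¬p → p) ∧ q) ∧ ((p ∨ q) ∧ ((p ∧ (p → (q → p))) ∨ p)))) = min(1, 0.2) = 0.2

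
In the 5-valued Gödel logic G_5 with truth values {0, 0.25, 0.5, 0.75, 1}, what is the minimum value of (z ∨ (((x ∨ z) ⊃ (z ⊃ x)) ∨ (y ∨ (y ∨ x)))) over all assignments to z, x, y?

0.25

The minimum is attained at z = 0.25, x = 0, y = 0:
  (x ∨ z) = max(0, 0.25) = 0.25
  (z ⊃ x): 0.25 > 0, so result = 0
  ((x ∨ z) ⊃ (z ⊃ x)): 0.25 > 0, so result = 0
  (y ∨ x) = max(0, 0) = 0
  (y ∨ (y ∨ x)) = max(0, 0) = 0
  (((x ∨ z) ⊃ (z ⊃ x)) ∨ (y ∨ (y ∨ x))) = max(0, 0) = 0
  (z ∨ (((x ∨ z) ⊃ (z ⊃ x)) ∨ (y ∨ (y ∨ x)))) = max(0.25, 0) = 0.25
Checking all 125 assignments confirms none give a value below 0.25.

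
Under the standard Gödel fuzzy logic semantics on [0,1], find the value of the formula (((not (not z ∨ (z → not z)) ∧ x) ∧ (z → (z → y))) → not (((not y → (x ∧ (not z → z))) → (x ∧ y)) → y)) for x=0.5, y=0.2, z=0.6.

not z: Gödel ¬ of 0.6 = 0 (operand ≠ 0)
not z: Gödel ¬ of 0.6 = 0 (operand ≠ 0)
(z → not z): 0.6 > 0, so result = 0
(not z ∨ (z → not z)) = max(0, 0) = 0
not (not z ∨ (z → not z)): Gödel ¬ of 0 = 1 (operand is 0)
(not (not z ∨ (z → not z)) ∧ x) = min(1, 0.5) = 0.5
(z → y): 0.6 > 0.2, so result = 0.2
(z → (z → y)): 0.6 > 0.2, so result = 0.2
((not (not z ∨ (z → not z)) ∧ x) ∧ (z → (z → y))) = min(0.5, 0.2) = 0.2
not y: Gödel ¬ of 0.2 = 0 (operand ≠ 0)
not z: Gödel ¬ of 0.6 = 0 (operand ≠ 0)
(not z → z): 0 ≤ 0.6, so result = 1
(x ∧ (not z → z)) = min(0.5, 1) = 0.5
(not y → (x ∧ (not z → z))): 0 ≤ 0.5, so result = 1
(x ∧ y) = min(0.5, 0.2) = 0.2
((not y → (x ∧ (not z → z))) → (x ∧ y)): 1 > 0.2, so result = 0.2
(((not y → (x ∧ (not z → z))) → (x ∧ y)) → y): 0.2 ≤ 0.2, so result = 1
not (((not y → (x ∧ (not z → z))) → (x ∧ y)) → y): Gödel ¬ of 1 = 0 (operand ≠ 0)
(((not (not z ∨ (z → not z)) ∧ x) ∧ (z → (z → y))) → not (((not y → (x ∧ (not z → z))) → (x ∧ y)) → y)): 0.2 > 0, so result = 0

0.00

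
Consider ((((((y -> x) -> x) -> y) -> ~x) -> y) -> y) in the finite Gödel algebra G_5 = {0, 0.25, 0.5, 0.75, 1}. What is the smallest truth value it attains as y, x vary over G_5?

The minimum is attained at y = 0.25, x = 0.25:
  (y -> x): 0.25 ≤ 0.25, so result = 1
  ((y -> x) -> x): 1 > 0.25, so result = 0.25
  (((y -> x) -> x) -> y): 0.25 ≤ 0.25, so result = 1
  ~x: Gödel ¬ of 0.25 = 0 (operand ≠ 0)
  ((((y -> x) -> x) -> y) -> ~x): 1 > 0, so result = 0
  (((((y -> x) -> x) -> y) -> ~x) -> y): 0 ≤ 0.25, so result = 1
  ((((((y -> x) -> x) -> y) -> ~x) -> y) -> y): 1 > 0.25, so result = 0.25
Checking all 25 assignments confirms none give a value below 0.25.

0.25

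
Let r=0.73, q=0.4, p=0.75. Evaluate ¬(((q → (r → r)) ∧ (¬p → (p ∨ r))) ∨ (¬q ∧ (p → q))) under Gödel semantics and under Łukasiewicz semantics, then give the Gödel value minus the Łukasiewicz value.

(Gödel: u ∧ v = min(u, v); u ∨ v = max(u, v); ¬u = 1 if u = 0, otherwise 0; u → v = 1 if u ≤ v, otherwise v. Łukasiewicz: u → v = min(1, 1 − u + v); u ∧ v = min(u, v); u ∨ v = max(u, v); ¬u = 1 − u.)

0.00

Gödel evaluation:
  (r → r): 0.73 ≤ 0.73, so result = 1
  (q → (r → r)): 0.4 ≤ 1, so result = 1
  ¬p: Gödel ¬ of 0.75 = 0 (operand ≠ 0)
  (p ∨ r) = max(0.75, 0.73) = 0.75
  (¬p → (p ∨ r)): 0 ≤ 0.75, so result = 1
  ((q → (r → r)) ∧ (¬p → (p ∨ r))) = min(1, 1) = 1
  ¬q: Gödel ¬ of 0.4 = 0 (operand ≠ 0)
  (p → q): 0.75 > 0.4, so result = 0.4
  (¬q ∧ (p → q)) = min(0, 0.4) = 0
  (((q → (r → r)) ∧ (¬p → (p ∨ r))) ∨ (¬q ∧ (p → q))) = max(1, 0) = 1
  ¬(((q → (r → r)) ∧ (¬p → (p ∨ r))) ∨ (¬q ∧ (p → q))): Gödel ¬ of 1 = 0 (operand ≠ 0)
  Gödel value = 0
Łukasiewicz evaluation:
  (r → r): min(1, 1 − 0.73 + 0.73) = 1
  (q → (r → r)): min(1, 1 − 0.4 + 1) = 1
  ¬p: Łukasiewicz ¬ gives 1 − 0.75 = 0.25
  (p ∨ r) = max(0.75, 0.73) = 0.75
  (¬p → (p ∨ r)): min(1, 1 − 0.25 + 0.75) = 1
  ((q → (r → r)) ∧ (¬p → (p ∨ r))) = min(1, 1) = 1
  ¬q: Łukasiewicz ¬ gives 1 − 0.4 = 0.6
  (p → q): min(1, 1 − 0.75 + 0.4) = 0.65
  (¬q ∧ (p → q)) = min(0.6, 0.65) = 0.6
  (((q → (r → r)) ∧ (¬p → (p ∨ r))) ∨ (¬q ∧ (p → q))) = max(1, 0.6) = 1
  ¬(((q → (r → r)) ∧ (¬p → (p ∨ r))) ∨ (¬q ∧ (p → q))): Łukasiewicz ¬ gives 1 − 1 = 0
  Łukasiewicz value = 0
Difference: 0 − 0 = 0.00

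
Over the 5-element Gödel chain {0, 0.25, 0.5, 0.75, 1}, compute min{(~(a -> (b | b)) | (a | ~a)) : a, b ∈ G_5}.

0.25

The minimum is attained at a = 0.25, b = 0.25:
  (b | b) = max(0.25, 0.25) = 0.25
  (a -> (b | b)): 0.25 ≤ 0.25, so result = 1
  ~(a -> (b | b)): Gödel ¬ of 1 = 0 (operand ≠ 0)
  ~a: Gödel ¬ of 0.25 = 0 (operand ≠ 0)
  (a | ~a) = max(0.25, 0) = 0.25
  (~(a -> (b | b)) | (a | ~a)) = max(0, 0.25) = 0.25
Checking all 25 assignments confirms none give a value below 0.25.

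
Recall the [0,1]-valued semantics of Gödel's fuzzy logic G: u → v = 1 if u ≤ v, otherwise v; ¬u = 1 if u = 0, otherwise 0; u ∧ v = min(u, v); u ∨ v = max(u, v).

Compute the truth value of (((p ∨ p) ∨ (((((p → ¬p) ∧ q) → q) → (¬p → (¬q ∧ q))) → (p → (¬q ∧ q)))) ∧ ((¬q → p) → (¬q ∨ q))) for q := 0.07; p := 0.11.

(p ∨ p) = max(0.11, 0.11) = 0.11
¬p: Gödel ¬ of 0.11 = 0 (operand ≠ 0)
(p → ¬p): 0.11 > 0, so result = 0
((p → ¬p) ∧ q) = min(0, 0.07) = 0
(((p → ¬p) ∧ q) → q): 0 ≤ 0.07, so result = 1
¬p: Gödel ¬ of 0.11 = 0 (operand ≠ 0)
¬q: Gödel ¬ of 0.07 = 0 (operand ≠ 0)
(¬q ∧ q) = min(0, 0.07) = 0
(¬p → (¬q ∧ q)): 0 ≤ 0, so result = 1
((((p → ¬p) ∧ q) → q) → (¬p → (¬q ∧ q))): 1 ≤ 1, so result = 1
¬q: Gödel ¬ of 0.07 = 0 (operand ≠ 0)
(¬q ∧ q) = min(0, 0.07) = 0
(p → (¬q ∧ q)): 0.11 > 0, so result = 0
(((((p → ¬p) ∧ q) → q) → (¬p → (¬q ∧ q))) → (p → (¬q ∧ q))): 1 > 0, so result = 0
((p ∨ p) ∨ (((((p → ¬p) ∧ q) → q) → (¬p → (¬q ∧ q))) → (p → (¬q ∧ q)))) = max(0.11, 0) = 0.11
¬q: Gödel ¬ of 0.07 = 0 (operand ≠ 0)
(¬q → p): 0 ≤ 0.11, so result = 1
¬q: Gödel ¬ of 0.07 = 0 (operand ≠ 0)
(¬q ∨ q) = max(0, 0.07) = 0.07
((¬q → p) → (¬q ∨ q)): 1 > 0.07, so result = 0.07
(((p ∨ p) ∨ (((((p → ¬p) ∧ q) → q) → (¬p → (¬q ∧ q))) → (p → (¬q ∧ q)))) ∧ ((¬q → p) → (¬q ∨ q))) = min(0.11, 0.07) = 0.07

0.07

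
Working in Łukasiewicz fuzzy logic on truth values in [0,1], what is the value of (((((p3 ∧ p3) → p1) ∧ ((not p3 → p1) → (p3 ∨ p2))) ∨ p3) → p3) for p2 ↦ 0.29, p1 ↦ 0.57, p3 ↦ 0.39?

0.96

(p3 ∧ p3) = min(0.39, 0.39) = 0.39
((p3 ∧ p3) → p1): min(1, 1 − 0.39 + 0.57) = 1
not p3: Łukasiewicz ¬ gives 1 − 0.39 = 0.61
(not p3 → p1): min(1, 1 − 0.61 + 0.57) = 0.96
(p3 ∨ p2) = max(0.39, 0.29) = 0.39
((not p3 → p1) → (p3 ∨ p2)): min(1, 1 − 0.96 + 0.39) = 0.43
(((p3 ∧ p3) → p1) ∧ ((not p3 → p1) → (p3 ∨ p2))) = min(1, 0.43) = 0.43
((((p3 ∧ p3) → p1) ∧ ((not p3 → p1) → (p3 ∨ p2))) ∨ p3) = max(0.43, 0.39) = 0.43
(((((p3 ∧ p3) → p1) ∧ ((not p3 → p1) → (p3 ∨ p2))) ∨ p3) → p3): min(1, 1 − 0.43 + 0.39) = 0.96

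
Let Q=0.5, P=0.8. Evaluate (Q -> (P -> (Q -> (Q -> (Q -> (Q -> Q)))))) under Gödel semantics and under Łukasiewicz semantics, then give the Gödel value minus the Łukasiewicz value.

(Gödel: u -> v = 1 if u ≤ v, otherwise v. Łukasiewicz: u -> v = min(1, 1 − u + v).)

Gödel evaluation:
  (Q -> Q): 0.5 ≤ 0.5, so result = 1
  (Q -> (Q -> Q)): 0.5 ≤ 1, so result = 1
  (Q -> (Q -> (Q -> Q))): 0.5 ≤ 1, so result = 1
  (Q -> (Q -> (Q -> (Q -> Q)))): 0.5 ≤ 1, so result = 1
  (P -> (Q -> (Q -> (Q -> (Q -> Q))))): 0.8 ≤ 1, so result = 1
  (Q -> (P -> (Q -> (Q -> (Q -> (Q -> Q)))))): 0.5 ≤ 1, so result = 1
  Gödel value = 1
Łukasiewicz evaluation:
  (Q -> Q): min(1, 1 − 0.5 + 0.5) = 1
  (Q -> (Q -> Q)): min(1, 1 − 0.5 + 1) = 1
  (Q -> (Q -> (Q -> Q))): min(1, 1 − 0.5 + 1) = 1
  (Q -> (Q -> (Q -> (Q -> Q)))): min(1, 1 − 0.5 + 1) = 1
  (P -> (Q -> (Q -> (Q -> (Q -> Q))))): min(1, 1 − 0.8 + 1) = 1
  (Q -> (P -> (Q -> (Q -> (Q -> (Q -> Q)))))): min(1, 1 − 0.5 + 1) = 1
  Łukasiewicz value = 1
Difference: 1 − 1 = 0.00

0.00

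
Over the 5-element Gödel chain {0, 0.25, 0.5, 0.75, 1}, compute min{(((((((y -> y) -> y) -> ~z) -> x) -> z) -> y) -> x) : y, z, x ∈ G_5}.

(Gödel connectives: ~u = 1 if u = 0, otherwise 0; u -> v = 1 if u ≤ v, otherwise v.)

0.00

The minimum is attained at y = 0.25, z = 0, x = 0:
  (y -> y): 0.25 ≤ 0.25, so result = 1
  ((y -> y) -> y): 1 > 0.25, so result = 0.25
  ~z: Gödel ¬ of 0 = 1 (operand is 0)
  (((y -> y) -> y) -> ~z): 0.25 ≤ 1, so result = 1
  ((((y -> y) -> y) -> ~z) -> x): 1 > 0, so result = 0
  (((((y -> y) -> y) -> ~z) -> x) -> z): 0 ≤ 0, so result = 1
  ((((((y -> y) -> y) -> ~z) -> x) -> z) -> y): 1 > 0.25, so result = 0.25
  (((((((y -> y) -> y) -> ~z) -> x) -> z) -> y) -> x): 0.25 > 0, so result = 0
Checking all 125 assignments confirms none give a value below 0.00.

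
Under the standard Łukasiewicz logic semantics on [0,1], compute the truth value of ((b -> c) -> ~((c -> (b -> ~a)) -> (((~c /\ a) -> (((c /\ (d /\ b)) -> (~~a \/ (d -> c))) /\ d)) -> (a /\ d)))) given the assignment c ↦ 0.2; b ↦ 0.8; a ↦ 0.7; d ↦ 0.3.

0.90

(b -> c): min(1, 1 − 0.8 + 0.2) = 0.4
~a: Łukasiewicz ¬ gives 1 − 0.7 = 0.3
(b -> ~a): min(1, 1 − 0.8 + 0.3) = 0.5
(c -> (b -> ~a)): min(1, 1 − 0.2 + 0.5) = 1
~c: Łukasiewicz ¬ gives 1 − 0.2 = 0.8
(~c /\ a) = min(0.8, 0.7) = 0.7
(d /\ b) = min(0.3, 0.8) = 0.3
(c /\ (d /\ b)) = min(0.2, 0.3) = 0.2
~a: Łukasiewicz ¬ gives 1 − 0.7 = 0.3
~~a: Łukasiewicz ¬ gives 1 − 0.3 = 0.7
(d -> c): min(1, 1 − 0.3 + 0.2) = 0.9
(~~a \/ (d -> c)) = max(0.7, 0.9) = 0.9
((c /\ (d /\ b)) -> (~~a \/ (d -> c))): min(1, 1 − 0.2 + 0.9) = 1
(((c /\ (d /\ b)) -> (~~a \/ (d -> c))) /\ d) = min(1, 0.3) = 0.3
((~c /\ a) -> (((c /\ (d /\ b)) -> (~~a \/ (d -> c))) /\ d)): min(1, 1 − 0.7 + 0.3) = 0.6
(a /\ d) = min(0.7, 0.3) = 0.3
(((~c /\ a) -> (((c /\ (d /\ b)) -> (~~a \/ (d -> c))) /\ d)) -> (a /\ d)): min(1, 1 − 0.6 + 0.3) = 0.7
((c -> (b -> ~a)) -> (((~c /\ a) -> (((c /\ (d /\ b)) -> (~~a \/ (d -> c))) /\ d)) -> (a /\ d))): min(1, 1 − 1 + 0.7) = 0.7
~((c -> (b -> ~a)) -> (((~c /\ a) -> (((c /\ (d /\ b)) -> (~~a \/ (d -> c))) /\ d)) -> (a /\ d))): Łukasiewicz ¬ gives 1 − 0.7 = 0.3
((b -> c) -> ~((c -> (b -> ~a)) -> (((~c /\ a) -> (((c /\ (d /\ b)) -> (~~a \/ (d -> c))) /\ d)) -> (a /\ d)))): min(1, 1 − 0.4 + 0.3) = 0.9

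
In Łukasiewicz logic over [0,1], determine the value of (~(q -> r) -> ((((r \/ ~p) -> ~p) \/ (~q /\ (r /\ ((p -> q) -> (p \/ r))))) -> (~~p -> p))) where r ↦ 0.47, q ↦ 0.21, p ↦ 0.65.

1.00

(q -> r): min(1, 1 − 0.21 + 0.47) = 1
~(q -> r): Łukasiewicz ¬ gives 1 − 1 = 0
~p: Łukasiewicz ¬ gives 1 − 0.65 = 0.35
(r \/ ~p) = max(0.47, 0.35) = 0.47
~p: Łukasiewicz ¬ gives 1 − 0.65 = 0.35
((r \/ ~p) -> ~p): min(1, 1 − 0.47 + 0.35) = 0.88
~q: Łukasiewicz ¬ gives 1 − 0.21 = 0.79
(p -> q): min(1, 1 − 0.65 + 0.21) = 0.56
(p \/ r) = max(0.65, 0.47) = 0.65
((p -> q) -> (p \/ r)): min(1, 1 − 0.56 + 0.65) = 1
(r /\ ((p -> q) -> (p \/ r))) = min(0.47, 1) = 0.47
(~q /\ (r /\ ((p -> q) -> (p \/ r)))) = min(0.79, 0.47) = 0.47
(((r \/ ~p) -> ~p) \/ (~q /\ (r /\ ((p -> q) -> (p \/ r))))) = max(0.88, 0.47) = 0.88
~p: Łukasiewicz ¬ gives 1 − 0.65 = 0.35
~~p: Łukasiewicz ¬ gives 1 − 0.35 = 0.65
(~~p -> p): min(1, 1 − 0.65 + 0.65) = 1
((((r \/ ~p) -> ~p) \/ (~q /\ (r /\ ((p -> q) -> (p \/ r))))) -> (~~p -> p)): min(1, 1 − 0.88 + 1) = 1
(~(q -> r) -> ((((r \/ ~p) -> ~p) \/ (~q /\ (r /\ ((p -> q) -> (p \/ r))))) -> (~~p -> p))): min(1, 1 − 0 + 1) = 1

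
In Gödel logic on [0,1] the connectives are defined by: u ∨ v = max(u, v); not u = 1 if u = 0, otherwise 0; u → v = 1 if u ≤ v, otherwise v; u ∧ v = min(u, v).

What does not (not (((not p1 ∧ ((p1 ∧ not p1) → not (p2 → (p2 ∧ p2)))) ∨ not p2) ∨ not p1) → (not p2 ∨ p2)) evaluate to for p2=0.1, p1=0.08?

0.00

not p1: Gödel ¬ of 0.08 = 0 (operand ≠ 0)
not p1: Gödel ¬ of 0.08 = 0 (operand ≠ 0)
(p1 ∧ not p1) = min(0.08, 0) = 0
(p2 ∧ p2) = min(0.1, 0.1) = 0.1
(p2 → (p2 ∧ p2)): 0.1 ≤ 0.1, so result = 1
not (p2 → (p2 ∧ p2)): Gödel ¬ of 1 = 0 (operand ≠ 0)
((p1 ∧ not p1) → not (p2 → (p2 ∧ p2))): 0 ≤ 0, so result = 1
(not p1 ∧ ((p1 ∧ not p1) → not (p2 → (p2 ∧ p2)))) = min(0, 1) = 0
not p2: Gödel ¬ of 0.1 = 0 (operand ≠ 0)
((not p1 ∧ ((p1 ∧ not p1) → not (p2 → (p2 ∧ p2)))) ∨ not p2) = max(0, 0) = 0
not p1: Gödel ¬ of 0.08 = 0 (operand ≠ 0)
(((not p1 ∧ ((p1 ∧ not p1) → not (p2 → (p2 ∧ p2)))) ∨ not p2) ∨ not p1) = max(0, 0) = 0
not (((not p1 ∧ ((p1 ∧ not p1) → not (p2 → (p2 ∧ p2)))) ∨ not p2) ∨ not p1): Gödel ¬ of 0 = 1 (operand is 0)
not p2: Gödel ¬ of 0.1 = 0 (operand ≠ 0)
(not p2 ∨ p2) = max(0, 0.1) = 0.1
(not (((not p1 ∧ ((p1 ∧ not p1) → not (p2 → (p2 ∧ p2)))) ∨ not p2) ∨ not p1) → (not p2 ∨ p2)): 1 > 0.1, so result = 0.1
not (not (((not p1 ∧ ((p1 ∧ not p1) → not (p2 → (p2 ∧ p2)))) ∨ not p2) ∨ not p1) → (not p2 ∨ p2)): Gödel ¬ of 0.1 = 0 (operand ≠ 0)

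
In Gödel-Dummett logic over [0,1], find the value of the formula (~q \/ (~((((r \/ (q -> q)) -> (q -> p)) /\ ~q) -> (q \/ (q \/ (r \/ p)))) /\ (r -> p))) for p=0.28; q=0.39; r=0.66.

~q: Gödel ¬ of 0.39 = 0 (operand ≠ 0)
(q -> q): 0.39 ≤ 0.39, so result = 1
(r \/ (q -> q)) = max(0.66, 1) = 1
(q -> p): 0.39 > 0.28, so result = 0.28
((r \/ (q -> q)) -> (q -> p)): 1 > 0.28, so result = 0.28
~q: Gödel ¬ of 0.39 = 0 (operand ≠ 0)
(((r \/ (q -> q)) -> (q -> p)) /\ ~q) = min(0.28, 0) = 0
(r \/ p) = max(0.66, 0.28) = 0.66
(q \/ (r \/ p)) = max(0.39, 0.66) = 0.66
(q \/ (q \/ (r \/ p))) = max(0.39, 0.66) = 0.66
((((r \/ (q -> q)) -> (q -> p)) /\ ~q) -> (q \/ (q \/ (r \/ p)))): 0 ≤ 0.66, so result = 1
~((((r \/ (q -> q)) -> (q -> p)) /\ ~q) -> (q \/ (q \/ (r \/ p)))): Gödel ¬ of 1 = 0 (operand ≠ 0)
(r -> p): 0.66 > 0.28, so result = 0.28
(~((((r \/ (q -> q)) -> (q -> p)) /\ ~q) -> (q \/ (q \/ (r \/ p)))) /\ (r -> p)) = min(0, 0.28) = 0
(~q \/ (~((((r \/ (q -> q)) -> (q -> p)) /\ ~q) -> (q \/ (q \/ (r \/ p)))) /\ (r -> p))) = max(0, 0) = 0

0.00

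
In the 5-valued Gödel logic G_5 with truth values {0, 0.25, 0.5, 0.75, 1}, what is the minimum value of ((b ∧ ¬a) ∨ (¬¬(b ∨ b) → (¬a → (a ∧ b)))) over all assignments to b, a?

The minimum is attained at b = 0.25, a = 0:
  ¬a: Gödel ¬ of 0 = 1 (operand is 0)
  (b ∧ ¬a) = min(0.25, 1) = 0.25
  (b ∨ b) = max(0.25, 0.25) = 0.25
  ¬(b ∨ b): Gödel ¬ of 0.25 = 0 (operand ≠ 0)
  ¬¬(b ∨ b): Gödel ¬ of 0 = 1 (operand is 0)
  ¬a: Gödel ¬ of 0 = 1 (operand is 0)
  (a ∧ b) = min(0, 0.25) = 0
  (¬a → (a ∧ b)): 1 > 0, so result = 0
  (¬¬(b ∨ b) → (¬a → (a ∧ b))): 1 > 0, so result = 0
  ((b ∧ ¬a) ∨ (¬¬(b ∨ b) → (¬a → (a ∧ b)))) = max(0.25, 0) = 0.25
Checking all 25 assignments confirms none give a value below 0.25.

0.25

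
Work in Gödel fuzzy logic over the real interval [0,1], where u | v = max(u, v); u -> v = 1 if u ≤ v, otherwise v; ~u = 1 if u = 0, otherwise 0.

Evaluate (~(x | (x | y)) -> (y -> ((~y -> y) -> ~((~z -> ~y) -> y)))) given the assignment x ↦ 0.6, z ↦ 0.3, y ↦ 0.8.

(x | y) = max(0.6, 0.8) = 0.8
(x | (x | y)) = max(0.6, 0.8) = 0.8
~(x | (x | y)): Gödel ¬ of 0.8 = 0 (operand ≠ 0)
~y: Gödel ¬ of 0.8 = 0 (operand ≠ 0)
(~y -> y): 0 ≤ 0.8, so result = 1
~z: Gödel ¬ of 0.3 = 0 (operand ≠ 0)
~y: Gödel ¬ of 0.8 = 0 (operand ≠ 0)
(~z -> ~y): 0 ≤ 0, so result = 1
((~z -> ~y) -> y): 1 > 0.8, so result = 0.8
~((~z -> ~y) -> y): Gödel ¬ of 0.8 = 0 (operand ≠ 0)
((~y -> y) -> ~((~z -> ~y) -> y)): 1 > 0, so result = 0
(y -> ((~y -> y) -> ~((~z -> ~y) -> y))): 0.8 > 0, so result = 0
(~(x | (x | y)) -> (y -> ((~y -> y) -> ~((~z -> ~y) -> y)))): 0 ≤ 0, so result = 1

1.00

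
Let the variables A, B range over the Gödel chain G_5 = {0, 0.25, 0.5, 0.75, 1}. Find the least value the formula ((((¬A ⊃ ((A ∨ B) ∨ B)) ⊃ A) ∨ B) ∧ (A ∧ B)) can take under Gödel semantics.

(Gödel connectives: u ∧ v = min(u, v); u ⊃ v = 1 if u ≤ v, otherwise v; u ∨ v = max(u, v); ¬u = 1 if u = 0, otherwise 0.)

The minimum is attained at A = 0, B = 0:
  ¬A: Gödel ¬ of 0 = 1 (operand is 0)
  (A ∨ B) = max(0, 0) = 0
  ((A ∨ B) ∨ B) = max(0, 0) = 0
  (¬A ⊃ ((A ∨ B) ∨ B)): 1 > 0, so result = 0
  ((¬A ⊃ ((A ∨ B) ∨ B)) ⊃ A): 0 ≤ 0, so result = 1
  (((¬A ⊃ ((A ∨ B) ∨ B)) ⊃ A) ∨ B) = max(1, 0) = 1
  (A ∧ B) = min(0, 0) = 0
  ((((¬A ⊃ ((A ∨ B) ∨ B)) ⊃ A) ∨ B) ∧ (A ∧ B)) = min(1, 0) = 0
Checking all 25 assignments confirms none give a value below 0.00.

0.00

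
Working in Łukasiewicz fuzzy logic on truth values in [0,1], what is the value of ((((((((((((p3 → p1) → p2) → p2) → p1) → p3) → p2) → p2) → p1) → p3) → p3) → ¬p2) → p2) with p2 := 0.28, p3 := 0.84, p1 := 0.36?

0.40

(p3 → p1): min(1, 1 − 0.84 + 0.36) = 0.52
((p3 → p1) → p2): min(1, 1 − 0.52 + 0.28) = 0.76
(((p3 → p1) → p2) → p2): min(1, 1 − 0.76 + 0.28) = 0.52
((((p3 → p1) → p2) → p2) → p1): min(1, 1 − 0.52 + 0.36) = 0.84
(((((p3 → p1) → p2) → p2) → p1) → p3): min(1, 1 − 0.84 + 0.84) = 1
((((((p3 → p1) → p2) → p2) → p1) → p3) → p2): min(1, 1 − 1 + 0.28) = 0.28
(((((((p3 → p1) → p2) → p2) → p1) → p3) → p2) → p2): min(1, 1 − 0.28 + 0.28) = 1
((((((((p3 → p1) → p2) → p2) → p1) → p3) → p2) → p2) → p1): min(1, 1 − 1 + 0.36) = 0.36
(((((((((p3 → p1) → p2) → p2) → p1) → p3) → p2) → p2) → p1) → p3): min(1, 1 − 0.36 + 0.84) = 1
((((((((((p3 → p1) → p2) → p2) → p1) → p3) → p2) → p2) → p1) → p3) → p3): min(1, 1 − 1 + 0.84) = 0.84
¬p2: Łukasiewicz ¬ gives 1 − 0.28 = 0.72
(((((((((((p3 → p1) → p2) → p2) → p1) → p3) → p2) → p2) → p1) → p3) → p3) → ¬p2): min(1, 1 − 0.84 + 0.72) = 0.88
((((((((((((p3 → p1) → p2) → p2) → p1) → p3) → p2) → p2) → p1) → p3) → p3) → ¬p2) → p2): min(1, 1 − 0.88 + 0.28) = 0.4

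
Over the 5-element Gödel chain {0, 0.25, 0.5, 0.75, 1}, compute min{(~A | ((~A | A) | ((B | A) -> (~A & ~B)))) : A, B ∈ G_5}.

The minimum is attained at A = 0.25, B = 0:
  ~A: Gödel ¬ of 0.25 = 0 (operand ≠ 0)
  ~A: Gödel ¬ of 0.25 = 0 (operand ≠ 0)
  (~A | A) = max(0, 0.25) = 0.25
  (B | A) = max(0, 0.25) = 0.25
  ~A: Gödel ¬ of 0.25 = 0 (operand ≠ 0)
  ~B: Gödel ¬ of 0 = 1 (operand is 0)
  (~A & ~B) = min(0, 1) = 0
  ((B | A) -> (~A & ~B)): 0.25 > 0, so result = 0
  ((~A | A) | ((B | A) -> (~A & ~B))) = max(0.25, 0) = 0.25
  (~A | ((~A | A) | ((B | A) -> (~A & ~B)))) = max(0, 0.25) = 0.25
Checking all 25 assignments confirms none give a value below 0.25.

0.25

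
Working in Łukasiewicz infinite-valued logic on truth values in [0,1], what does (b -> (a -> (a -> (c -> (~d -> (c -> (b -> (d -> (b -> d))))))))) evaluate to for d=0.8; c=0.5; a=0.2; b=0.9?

~d: Łukasiewicz ¬ gives 1 − 0.8 = 0.2
(b -> d): min(1, 1 − 0.9 + 0.8) = 0.9
(d -> (b -> d)): min(1, 1 − 0.8 + 0.9) = 1
(b -> (d -> (b -> d))): min(1, 1 − 0.9 + 1) = 1
(c -> (b -> (d -> (b -> d)))): min(1, 1 − 0.5 + 1) = 1
(~d -> (c -> (b -> (d -> (b -> d))))): min(1, 1 − 0.2 + 1) = 1
(c -> (~d -> (c -> (b -> (d -> (b -> d)))))): min(1, 1 − 0.5 + 1) = 1
(a -> (c -> (~d -> (c -> (b -> (d -> (b -> d))))))): min(1, 1 − 0.2 + 1) = 1
(a -> (a -> (c -> (~d -> (c -> (b -> (d -> (b -> d)))))))): min(1, 1 − 0.2 + 1) = 1
(b -> (a -> (a -> (c -> (~d -> (c -> (b -> (d -> (b -> d))))))))): min(1, 1 − 0.9 + 1) = 1

1.00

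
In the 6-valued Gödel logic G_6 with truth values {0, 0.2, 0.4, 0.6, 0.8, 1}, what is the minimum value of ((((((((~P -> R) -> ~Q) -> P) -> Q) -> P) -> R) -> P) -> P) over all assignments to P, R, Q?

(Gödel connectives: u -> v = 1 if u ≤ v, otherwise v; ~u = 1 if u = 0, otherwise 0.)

0.20

The minimum is attained at P = 0.2, R = 0, Q = 0:
  ~P: Gödel ¬ of 0.2 = 0 (operand ≠ 0)
  (~P -> R): 0 ≤ 0, so result = 1
  ~Q: Gödel ¬ of 0 = 1 (operand is 0)
  ((~P -> R) -> ~Q): 1 ≤ 1, so result = 1
  (((~P -> R) -> ~Q) -> P): 1 > 0.2, so result = 0.2
  ((((~P -> R) -> ~Q) -> P) -> Q): 0.2 > 0, so result = 0
  (((((~P -> R) -> ~Q) -> P) -> Q) -> P): 0 ≤ 0.2, so result = 1
  ((((((~P -> R) -> ~Q) -> P) -> Q) -> P) -> R): 1 > 0, so result = 0
  (((((((~P -> R) -> ~Q) -> P) -> Q) -> P) -> R) -> P): 0 ≤ 0.2, so result = 1
  ((((((((~P -> R) -> ~Q) -> P) -> Q) -> P) -> R) -> P) -> P): 1 > 0.2, so result = 0.2
Checking all 216 assignments confirms none give a value below 0.20.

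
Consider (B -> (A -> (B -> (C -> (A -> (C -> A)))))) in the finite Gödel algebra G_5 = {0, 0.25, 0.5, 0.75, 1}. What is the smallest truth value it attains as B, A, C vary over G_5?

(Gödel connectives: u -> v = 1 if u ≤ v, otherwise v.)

Every assignment gives 1. For instance at B = 0, A = 0, C = 0:
  (C -> A): 0 ≤ 0, so result = 1
  (A -> (C -> A)): 0 ≤ 1, so result = 1
  (C -> (A -> (C -> A))): 0 ≤ 1, so result = 1
  (B -> (C -> (A -> (C -> A)))): 0 ≤ 1, so result = 1
  (A -> (B -> (C -> (A -> (C -> A))))): 0 ≤ 1, so result = 1
  (B -> (A -> (B -> (C -> (A -> (C -> A)))))): 0 ≤ 1, so result = 1
All 125 assignments give value 1 — the formula is a G_5-tautology.

1.00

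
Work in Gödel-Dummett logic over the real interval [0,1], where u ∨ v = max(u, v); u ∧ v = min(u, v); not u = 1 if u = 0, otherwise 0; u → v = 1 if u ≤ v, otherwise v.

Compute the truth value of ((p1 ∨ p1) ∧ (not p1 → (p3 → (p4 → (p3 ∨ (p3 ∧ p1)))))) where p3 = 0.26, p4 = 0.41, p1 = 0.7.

(p1 ∨ p1) = max(0.7, 0.7) = 0.7
not p1: Gödel ¬ of 0.7 = 0 (operand ≠ 0)
(p3 ∧ p1) = min(0.26, 0.7) = 0.26
(p3 ∨ (p3 ∧ p1)) = max(0.26, 0.26) = 0.26
(p4 → (p3 ∨ (p3 ∧ p1))): 0.41 > 0.26, so result = 0.26
(p3 → (p4 → (p3 ∨ (p3 ∧ p1)))): 0.26 ≤ 0.26, so result = 1
(not p1 → (p3 → (p4 → (p3 ∨ (p3 ∧ p1))))): 0 ≤ 1, so result = 1
((p1 ∨ p1) ∧ (not p1 → (p3 → (p4 → (p3 ∨ (p3 ∧ p1)))))) = min(0.7, 1) = 0.7

0.70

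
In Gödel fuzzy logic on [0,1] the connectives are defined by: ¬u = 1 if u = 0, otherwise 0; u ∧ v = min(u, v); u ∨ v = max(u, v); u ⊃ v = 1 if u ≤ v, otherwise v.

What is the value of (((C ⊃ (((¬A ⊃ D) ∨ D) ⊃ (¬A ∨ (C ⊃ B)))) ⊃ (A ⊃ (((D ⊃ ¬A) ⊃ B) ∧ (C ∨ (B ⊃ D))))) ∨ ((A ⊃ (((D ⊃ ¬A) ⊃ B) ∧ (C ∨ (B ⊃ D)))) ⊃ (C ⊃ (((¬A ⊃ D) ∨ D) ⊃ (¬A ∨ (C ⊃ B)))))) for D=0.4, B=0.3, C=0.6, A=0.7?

1.00

¬A: Gödel ¬ of 0.7 = 0 (operand ≠ 0)
(¬A ⊃ D): 0 ≤ 0.4, so result = 1
((¬A ⊃ D) ∨ D) = max(1, 0.4) = 1
¬A: Gödel ¬ of 0.7 = 0 (operand ≠ 0)
(C ⊃ B): 0.6 > 0.3, so result = 0.3
(¬A ∨ (C ⊃ B)) = max(0, 0.3) = 0.3
(((¬A ⊃ D) ∨ D) ⊃ (¬A ∨ (C ⊃ B))): 1 > 0.3, so result = 0.3
(C ⊃ (((¬A ⊃ D) ∨ D) ⊃ (¬A ∨ (C ⊃ B)))): 0.6 > 0.3, so result = 0.3
¬A: Gödel ¬ of 0.7 = 0 (operand ≠ 0)
(D ⊃ ¬A): 0.4 > 0, so result = 0
((D ⊃ ¬A) ⊃ B): 0 ≤ 0.3, so result = 1
(B ⊃ D): 0.3 ≤ 0.4, so result = 1
(C ∨ (B ⊃ D)) = max(0.6, 1) = 1
(((D ⊃ ¬A) ⊃ B) ∧ (C ∨ (B ⊃ D))) = min(1, 1) = 1
(A ⊃ (((D ⊃ ¬A) ⊃ B) ∧ (C ∨ (B ⊃ D)))): 0.7 ≤ 1, so result = 1
((C ⊃ (((¬A ⊃ D) ∨ D) ⊃ (¬A ∨ (C ⊃ B)))) ⊃ (A ⊃ (((D ⊃ ¬A) ⊃ B) ∧ (C ∨ (B ⊃ D))))): 0.3 ≤ 1, so result = 1
¬A: Gödel ¬ of 0.7 = 0 (operand ≠ 0)
(D ⊃ ¬A): 0.4 > 0, so result = 0
((D ⊃ ¬A) ⊃ B): 0 ≤ 0.3, so result = 1
(B ⊃ D): 0.3 ≤ 0.4, so result = 1
(C ∨ (B ⊃ D)) = max(0.6, 1) = 1
(((D ⊃ ¬A) ⊃ B) ∧ (C ∨ (B ⊃ D))) = min(1, 1) = 1
(A ⊃ (((D ⊃ ¬A) ⊃ B) ∧ (C ∨ (B ⊃ D)))): 0.7 ≤ 1, so result = 1
¬A: Gödel ¬ of 0.7 = 0 (operand ≠ 0)
(¬A ⊃ D): 0 ≤ 0.4, so result = 1
((¬A ⊃ D) ∨ D) = max(1, 0.4) = 1
¬A: Gödel ¬ of 0.7 = 0 (operand ≠ 0)
(C ⊃ B): 0.6 > 0.3, so result = 0.3
(¬A ∨ (C ⊃ B)) = max(0, 0.3) = 0.3
(((¬A ⊃ D) ∨ D) ⊃ (¬A ∨ (C ⊃ B))): 1 > 0.3, so result = 0.3
(C ⊃ (((¬A ⊃ D) ∨ D) ⊃ (¬A ∨ (C ⊃ B)))): 0.6 > 0.3, so result = 0.3
((A ⊃ (((D ⊃ ¬A) ⊃ B) ∧ (C ∨ (B ⊃ D)))) ⊃ (C ⊃ (((¬A ⊃ D) ∨ D) ⊃ (¬A ∨ (C ⊃ B))))): 1 > 0.3, so result = 0.3
(((C ⊃ (((¬A ⊃ D) ∨ D) ⊃ (¬A ∨ (C ⊃ B)))) ⊃ (A ⊃ (((D ⊃ ¬A) ⊃ B) ∧ (C ∨ (B ⊃ D))))) ∨ ((A ⊃ (((D ⊃ ¬A) ⊃ B) ∧ (C ∨ (B ⊃ D)))) ⊃ (C ⊃ (((¬A ⊃ D) ∨ D) ⊃ (¬A ∨ (C ⊃ B)))))) = max(1, 0.3) = 1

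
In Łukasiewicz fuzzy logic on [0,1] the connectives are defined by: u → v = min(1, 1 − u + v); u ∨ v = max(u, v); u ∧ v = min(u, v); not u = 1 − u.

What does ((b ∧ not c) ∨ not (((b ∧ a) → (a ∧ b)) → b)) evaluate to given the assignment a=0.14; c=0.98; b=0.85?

not c: Łukasiewicz ¬ gives 1 − 0.98 = 0.02
(b ∧ not c) = min(0.85, 0.02) = 0.02
(b ∧ a) = min(0.85, 0.14) = 0.14
(a ∧ b) = min(0.14, 0.85) = 0.14
((b ∧ a) → (a ∧ b)): min(1, 1 − 0.14 + 0.14) = 1
(((b ∧ a) → (a ∧ b)) → b): min(1, 1 − 1 + 0.85) = 0.85
not (((b ∧ a) → (a ∧ b)) → b): Łukasiewicz ¬ gives 1 − 0.85 = 0.15
((b ∧ not c) ∨ not (((b ∧ a) → (a ∧ b)) → b)) = max(0.02, 0.15) = 0.15

0.15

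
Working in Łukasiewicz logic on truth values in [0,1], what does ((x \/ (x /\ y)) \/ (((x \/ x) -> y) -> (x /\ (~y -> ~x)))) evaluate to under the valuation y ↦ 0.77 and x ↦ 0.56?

0.56

(x /\ y) = min(0.56, 0.77) = 0.56
(x \/ (x /\ y)) = max(0.56, 0.56) = 0.56
(x \/ x) = max(0.56, 0.56) = 0.56
((x \/ x) -> y): min(1, 1 − 0.56 + 0.77) = 1
~y: Łukasiewicz ¬ gives 1 − 0.77 = 0.23
~x: Łukasiewicz ¬ gives 1 − 0.56 = 0.44
(~y -> ~x): min(1, 1 − 0.23 + 0.44) = 1
(x /\ (~y -> ~x)) = min(0.56, 1) = 0.56
(((x \/ x) -> y) -> (x /\ (~y -> ~x))): min(1, 1 − 1 + 0.56) = 0.56
((x \/ (x /\ y)) \/ (((x \/ x) -> y) -> (x /\ (~y -> ~x)))) = max(0.56, 0.56) = 0.56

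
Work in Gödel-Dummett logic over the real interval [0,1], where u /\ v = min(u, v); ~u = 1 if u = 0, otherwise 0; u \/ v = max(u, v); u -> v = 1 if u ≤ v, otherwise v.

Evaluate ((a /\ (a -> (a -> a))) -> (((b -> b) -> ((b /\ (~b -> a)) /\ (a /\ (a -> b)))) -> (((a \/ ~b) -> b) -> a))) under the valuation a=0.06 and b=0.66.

1.00

(a -> a): 0.06 ≤ 0.06, so result = 1
(a -> (a -> a)): 0.06 ≤ 1, so result = 1
(a /\ (a -> (a -> a))) = min(0.06, 1) = 0.06
(b -> b): 0.66 ≤ 0.66, so result = 1
~b: Gödel ¬ of 0.66 = 0 (operand ≠ 0)
(~b -> a): 0 ≤ 0.06, so result = 1
(b /\ (~b -> a)) = min(0.66, 1) = 0.66
(a -> b): 0.06 ≤ 0.66, so result = 1
(a /\ (a -> b)) = min(0.06, 1) = 0.06
((b /\ (~b -> a)) /\ (a /\ (a -> b))) = min(0.66, 0.06) = 0.06
((b -> b) -> ((b /\ (~b -> a)) /\ (a /\ (a -> b)))): 1 > 0.06, so result = 0.06
~b: Gödel ¬ of 0.66 = 0 (operand ≠ 0)
(a \/ ~b) = max(0.06, 0) = 0.06
((a \/ ~b) -> b): 0.06 ≤ 0.66, so result = 1
(((a \/ ~b) -> b) -> a): 1 > 0.06, so result = 0.06
(((b -> b) -> ((b /\ (~b -> a)) /\ (a /\ (a -> b)))) -> (((a \/ ~b) -> b) -> a)): 0.06 ≤ 0.06, so result = 1
((a /\ (a -> (a -> a))) -> (((b -> b) -> ((b /\ (~b -> a)) /\ (a /\ (a -> b)))) -> (((a \/ ~b) -> b) -> a))): 0.06 ≤ 1, so result = 1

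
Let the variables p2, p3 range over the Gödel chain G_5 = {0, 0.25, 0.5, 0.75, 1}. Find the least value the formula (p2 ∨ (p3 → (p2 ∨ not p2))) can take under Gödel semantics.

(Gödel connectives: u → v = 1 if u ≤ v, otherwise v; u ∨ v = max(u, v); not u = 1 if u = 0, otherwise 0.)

The minimum is attained at p2 = 0.25, p3 = 0.5:
  not p2: Gödel ¬ of 0.25 = 0 (operand ≠ 0)
  (p2 ∨ not p2) = max(0.25, 0) = 0.25
  (p3 → (p2 ∨ not p2)): 0.5 > 0.25, so result = 0.25
  (p2 ∨ (p3 → (p2 ∨ not p2))) = max(0.25, 0.25) = 0.25
Checking all 25 assignments confirms none give a value below 0.25.

0.25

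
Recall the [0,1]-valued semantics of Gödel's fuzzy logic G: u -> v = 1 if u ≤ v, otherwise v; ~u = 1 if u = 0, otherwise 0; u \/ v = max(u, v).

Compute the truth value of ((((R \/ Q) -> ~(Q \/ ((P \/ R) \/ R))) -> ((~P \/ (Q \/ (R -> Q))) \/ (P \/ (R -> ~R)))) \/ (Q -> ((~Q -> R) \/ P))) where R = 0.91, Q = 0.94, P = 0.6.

1.00

(R \/ Q) = max(0.91, 0.94) = 0.94
(P \/ R) = max(0.6, 0.91) = 0.91
((P \/ R) \/ R) = max(0.91, 0.91) = 0.91
(Q \/ ((P \/ R) \/ R)) = max(0.94, 0.91) = 0.94
~(Q \/ ((P \/ R) \/ R)): Gödel ¬ of 0.94 = 0 (operand ≠ 0)
((R \/ Q) -> ~(Q \/ ((P \/ R) \/ R))): 0.94 > 0, so result = 0
~P: Gödel ¬ of 0.6 = 0 (operand ≠ 0)
(R -> Q): 0.91 ≤ 0.94, so result = 1
(Q \/ (R -> Q)) = max(0.94, 1) = 1
(~P \/ (Q \/ (R -> Q))) = max(0, 1) = 1
~R: Gödel ¬ of 0.91 = 0 (operand ≠ 0)
(R -> ~R): 0.91 > 0, so result = 0
(P \/ (R -> ~R)) = max(0.6, 0) = 0.6
((~P \/ (Q \/ (R -> Q))) \/ (P \/ (R -> ~R))) = max(1, 0.6) = 1
(((R \/ Q) -> ~(Q \/ ((P \/ R) \/ R))) -> ((~P \/ (Q \/ (R -> Q))) \/ (P \/ (R -> ~R)))): 0 ≤ 1, so result = 1
~Q: Gödel ¬ of 0.94 = 0 (operand ≠ 0)
(~Q -> R): 0 ≤ 0.91, so result = 1
((~Q -> R) \/ P) = max(1, 0.6) = 1
(Q -> ((~Q -> R) \/ P)): 0.94 ≤ 1, so result = 1
((((R \/ Q) -> ~(Q \/ ((P \/ R) \/ R))) -> ((~P \/ (Q \/ (R -> Q))) \/ (P \/ (R -> ~R)))) \/ (Q -> ((~Q -> R) \/ P))) = max(1, 1) = 1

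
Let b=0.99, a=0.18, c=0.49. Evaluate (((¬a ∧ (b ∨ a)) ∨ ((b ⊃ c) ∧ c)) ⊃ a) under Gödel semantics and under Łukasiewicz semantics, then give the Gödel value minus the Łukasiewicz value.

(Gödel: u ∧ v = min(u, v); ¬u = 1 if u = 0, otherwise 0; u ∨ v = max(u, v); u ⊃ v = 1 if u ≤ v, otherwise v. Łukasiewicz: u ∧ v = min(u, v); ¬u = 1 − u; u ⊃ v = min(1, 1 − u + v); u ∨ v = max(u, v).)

Gödel evaluation:
  ¬a: Gödel ¬ of 0.18 = 0 (operand ≠ 0)
  (b ∨ a) = max(0.99, 0.18) = 0.99
  (¬a ∧ (b ∨ a)) = min(0, 0.99) = 0
  (b ⊃ c): 0.99 > 0.49, so result = 0.49
  ((b ⊃ c) ∧ c) = min(0.49, 0.49) = 0.49
  ((¬a ∧ (b ∨ a)) ∨ ((b ⊃ c) ∧ c)) = max(0, 0.49) = 0.49
  (((¬a ∧ (b ∨ a)) ∨ ((b ⊃ c) ∧ c)) ⊃ a): 0.49 > 0.18, so result = 0.18
  Gödel value = 0.18
Łukasiewicz evaluation:
  ¬a: Łukasiewicz ¬ gives 1 − 0.18 = 0.82
  (b ∨ a) = max(0.99, 0.18) = 0.99
  (¬a ∧ (b ∨ a)) = min(0.82, 0.99) = 0.82
  (b ⊃ c): min(1, 1 − 0.99 + 0.49) = 0.5
  ((b ⊃ c) ∧ c) = min(0.5, 0.49) = 0.49
  ((¬a ∧ (b ∨ a)) ∨ ((b ⊃ c) ∧ c)) = max(0.82, 0.49) = 0.82
  (((¬a ∧ (b ∨ a)) ∨ ((b ⊃ c) ∧ c)) ⊃ a): min(1, 1 − 0.82 + 0.18) = 0.36
  Łukasiewicz value = 0.36
Difference: 0.18 − 0.36 = -0.18

-0.18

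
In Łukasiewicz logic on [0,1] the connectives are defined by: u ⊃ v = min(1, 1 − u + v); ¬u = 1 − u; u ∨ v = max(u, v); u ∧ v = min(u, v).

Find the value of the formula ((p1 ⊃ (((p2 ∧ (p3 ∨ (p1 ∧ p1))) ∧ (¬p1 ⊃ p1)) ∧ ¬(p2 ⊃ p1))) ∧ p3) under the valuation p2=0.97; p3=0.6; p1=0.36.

0.60

(p1 ∧ p1) = min(0.36, 0.36) = 0.36
(p3 ∨ (p1 ∧ p1)) = max(0.6, 0.36) = 0.6
(p2 ∧ (p3 ∨ (p1 ∧ p1))) = min(0.97, 0.6) = 0.6
¬p1: Łukasiewicz ¬ gives 1 − 0.36 = 0.64
(¬p1 ⊃ p1): min(1, 1 − 0.64 + 0.36) = 0.72
((p2 ∧ (p3 ∨ (p1 ∧ p1))) ∧ (¬p1 ⊃ p1)) = min(0.6, 0.72) = 0.6
(p2 ⊃ p1): min(1, 1 − 0.97 + 0.36) = 0.39
¬(p2 ⊃ p1): Łukasiewicz ¬ gives 1 − 0.39 = 0.61
(((p2 ∧ (p3 ∨ (p1 ∧ p1))) ∧ (¬p1 ⊃ p1)) ∧ ¬(p2 ⊃ p1)) = min(0.6, 0.61) = 0.6
(p1 ⊃ (((p2 ∧ (p3 ∨ (p1 ∧ p1))) ∧ (¬p1 ⊃ p1)) ∧ ¬(p2 ⊃ p1))): min(1, 1 − 0.36 + 0.6) = 1
((p1 ⊃ (((p2 ∧ (p3 ∨ (p1 ∧ p1))) ∧ (¬p1 ⊃ p1)) ∧ ¬(p2 ⊃ p1))) ∧ p3) = min(1, 0.6) = 0.6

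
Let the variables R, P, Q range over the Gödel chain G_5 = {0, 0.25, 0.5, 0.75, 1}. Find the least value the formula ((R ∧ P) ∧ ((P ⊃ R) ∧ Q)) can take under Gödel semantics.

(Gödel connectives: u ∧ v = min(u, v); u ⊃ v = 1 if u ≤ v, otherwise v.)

The minimum is attained at R = 0, P = 0, Q = 0:
  (R ∧ P) = min(0, 0) = 0
  (P ⊃ R): 0 ≤ 0, so result = 1
  ((P ⊃ R) ∧ Q) = min(1, 0) = 0
  ((R ∧ P) ∧ ((P ⊃ R) ∧ Q)) = min(0, 0) = 0
Checking all 125 assignments confirms none give a value below 0.00.

0.00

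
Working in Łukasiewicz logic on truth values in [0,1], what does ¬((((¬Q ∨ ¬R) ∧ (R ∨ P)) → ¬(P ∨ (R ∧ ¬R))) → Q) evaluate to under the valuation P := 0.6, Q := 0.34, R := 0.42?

0.46

¬Q: Łukasiewicz ¬ gives 1 − 0.34 = 0.66
¬R: Łukasiewicz ¬ gives 1 − 0.42 = 0.58
(¬Q ∨ ¬R) = max(0.66, 0.58) = 0.66
(R ∨ P) = max(0.42, 0.6) = 0.6
((¬Q ∨ ¬R) ∧ (R ∨ P)) = min(0.66, 0.6) = 0.6
¬R: Łukasiewicz ¬ gives 1 − 0.42 = 0.58
(R ∧ ¬R) = min(0.42, 0.58) = 0.42
(P ∨ (R ∧ ¬R)) = max(0.6, 0.42) = 0.6
¬(P ∨ (R ∧ ¬R)): Łukasiewicz ¬ gives 1 − 0.6 = 0.4
(((¬Q ∨ ¬R) ∧ (R ∨ P)) → ¬(P ∨ (R ∧ ¬R))): min(1, 1 − 0.6 + 0.4) = 0.8
((((¬Q ∨ ¬R) ∧ (R ∨ P)) → ¬(P ∨ (R ∧ ¬R))) → Q): min(1, 1 − 0.8 + 0.34) = 0.54
¬((((¬Q ∨ ¬R) ∧ (R ∨ P)) → ¬(P ∨ (R ∧ ¬R))) → Q): Łukasiewicz ¬ gives 1 − 0.54 = 0.46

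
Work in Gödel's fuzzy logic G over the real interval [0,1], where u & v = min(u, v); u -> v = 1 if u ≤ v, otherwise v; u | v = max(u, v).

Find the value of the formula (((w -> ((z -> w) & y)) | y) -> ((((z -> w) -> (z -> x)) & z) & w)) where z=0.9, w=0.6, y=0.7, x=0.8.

0.60

(z -> w): 0.9 > 0.6, so result = 0.6
((z -> w) & y) = min(0.6, 0.7) = 0.6
(w -> ((z -> w) & y)): 0.6 ≤ 0.6, so result = 1
((w -> ((z -> w) & y)) | y) = max(1, 0.7) = 1
(z -> w): 0.9 > 0.6, so result = 0.6
(z -> x): 0.9 > 0.8, so result = 0.8
((z -> w) -> (z -> x)): 0.6 ≤ 0.8, so result = 1
(((z -> w) -> (z -> x)) & z) = min(1, 0.9) = 0.9
((((z -> w) -> (z -> x)) & z) & w) = min(0.9, 0.6) = 0.6
(((w -> ((z -> w) & y)) | y) -> ((((z -> w) -> (z -> x)) & z) & w)): 1 > 0.6, so result = 0.6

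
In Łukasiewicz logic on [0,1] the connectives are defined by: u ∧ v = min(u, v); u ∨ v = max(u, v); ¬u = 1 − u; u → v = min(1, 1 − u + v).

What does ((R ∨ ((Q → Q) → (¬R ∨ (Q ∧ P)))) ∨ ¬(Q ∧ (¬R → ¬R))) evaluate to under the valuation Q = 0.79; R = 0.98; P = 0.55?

0.98

(Q → Q): min(1, 1 − 0.79 + 0.79) = 1
¬R: Łukasiewicz ¬ gives 1 − 0.98 = 0.02
(Q ∧ P) = min(0.79, 0.55) = 0.55
(¬R ∨ (Q ∧ P)) = max(0.02, 0.55) = 0.55
((Q → Q) → (¬R ∨ (Q ∧ P))): min(1, 1 − 1 + 0.55) = 0.55
(R ∨ ((Q → Q) → (¬R ∨ (Q ∧ P)))) = max(0.98, 0.55) = 0.98
¬R: Łukasiewicz ¬ gives 1 − 0.98 = 0.02
¬R: Łukasiewicz ¬ gives 1 − 0.98 = 0.02
(¬R → ¬R): min(1, 1 − 0.02 + 0.02) = 1
(Q ∧ (¬R → ¬R)) = min(0.79, 1) = 0.79
¬(Q ∧ (¬R → ¬R)): Łukasiewicz ¬ gives 1 − 0.79 = 0.21
((R ∨ ((Q → Q) → (¬R ∨ (Q ∧ P)))) ∨ ¬(Q ∧ (¬R → ¬R))) = max(0.98, 0.21) = 0.98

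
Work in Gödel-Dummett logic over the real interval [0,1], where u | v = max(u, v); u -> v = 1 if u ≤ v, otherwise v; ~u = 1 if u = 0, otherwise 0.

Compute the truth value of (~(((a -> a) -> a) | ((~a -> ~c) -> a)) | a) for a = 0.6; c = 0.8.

0.60

(a -> a): 0.6 ≤ 0.6, so result = 1
((a -> a) -> a): 1 > 0.6, so result = 0.6
~a: Gödel ¬ of 0.6 = 0 (operand ≠ 0)
~c: Gödel ¬ of 0.8 = 0 (operand ≠ 0)
(~a -> ~c): 0 ≤ 0, so result = 1
((~a -> ~c) -> a): 1 > 0.6, so result = 0.6
(((a -> a) -> a) | ((~a -> ~c) -> a)) = max(0.6, 0.6) = 0.6
~(((a -> a) -> a) | ((~a -> ~c) -> a)): Gödel ¬ of 0.6 = 0 (operand ≠ 0)
(~(((a -> a) -> a) | ((~a -> ~c) -> a)) | a) = max(0, 0.6) = 0.6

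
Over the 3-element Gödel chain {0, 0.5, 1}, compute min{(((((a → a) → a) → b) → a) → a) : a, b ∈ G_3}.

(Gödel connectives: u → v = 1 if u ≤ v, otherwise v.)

The minimum is attained at a = 0.5, b = 0:
  (a → a): 0.5 ≤ 0.5, so result = 1
  ((a → a) → a): 1 > 0.5, so result = 0.5
  (((a → a) → a) → b): 0.5 > 0, so result = 0
  ((((a → a) → a) → b) → a): 0 ≤ 0.5, so result = 1
  (((((a → a) → a) → b) → a) → a): 1 > 0.5, so result = 0.5
Checking all 9 assignments confirms none give a value below 0.50.

0.50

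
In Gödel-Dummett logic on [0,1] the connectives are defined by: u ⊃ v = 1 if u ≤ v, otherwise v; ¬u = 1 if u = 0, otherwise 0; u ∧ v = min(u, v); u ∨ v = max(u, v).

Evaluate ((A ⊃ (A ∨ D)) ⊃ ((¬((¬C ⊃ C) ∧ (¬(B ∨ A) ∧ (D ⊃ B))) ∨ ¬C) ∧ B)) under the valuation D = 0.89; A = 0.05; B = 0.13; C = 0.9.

0.13

(A ∨ D) = max(0.05, 0.89) = 0.89
(A ⊃ (A ∨ D)): 0.05 ≤ 0.89, so result = 1
¬C: Gödel ¬ of 0.9 = 0 (operand ≠ 0)
(¬C ⊃ C): 0 ≤ 0.9, so result = 1
(B ∨ A) = max(0.13, 0.05) = 0.13
¬(B ∨ A): Gödel ¬ of 0.13 = 0 (operand ≠ 0)
(D ⊃ B): 0.89 > 0.13, so result = 0.13
(¬(B ∨ A) ∧ (D ⊃ B)) = min(0, 0.13) = 0
((¬C ⊃ C) ∧ (¬(B ∨ A) ∧ (D ⊃ B))) = min(1, 0) = 0
¬((¬C ⊃ C) ∧ (¬(B ∨ A) ∧ (D ⊃ B))): Gödel ¬ of 0 = 1 (operand is 0)
¬C: Gödel ¬ of 0.9 = 0 (operand ≠ 0)
(¬((¬C ⊃ C) ∧ (¬(B ∨ A) ∧ (D ⊃ B))) ∨ ¬C) = max(1, 0) = 1
((¬((¬C ⊃ C) ∧ (¬(B ∨ A) ∧ (D ⊃ B))) ∨ ¬C) ∧ B) = min(1, 0.13) = 0.13
((A ⊃ (A ∨ D)) ⊃ ((¬((¬C ⊃ C) ∧ (¬(B ∨ A) ∧ (D ⊃ B))) ∨ ¬C) ∧ B)): 1 > 0.13, so result = 0.13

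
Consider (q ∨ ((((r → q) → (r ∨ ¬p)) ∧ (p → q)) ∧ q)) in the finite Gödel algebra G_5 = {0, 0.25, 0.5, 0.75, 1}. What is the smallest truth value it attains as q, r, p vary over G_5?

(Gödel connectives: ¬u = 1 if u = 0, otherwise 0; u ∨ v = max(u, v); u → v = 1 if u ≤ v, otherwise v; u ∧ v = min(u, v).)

The minimum is attained at q = 0, r = 0, p = 0:
  (r → q): 0 ≤ 0, so result = 1
  ¬p: Gödel ¬ of 0 = 1 (operand is 0)
  (r ∨ ¬p) = max(0, 1) = 1
  ((r → q) → (r ∨ ¬p)): 1 ≤ 1, so result = 1
  (p → q): 0 ≤ 0, so result = 1
  (((r → q) → (r ∨ ¬p)) ∧ (p → q)) = min(1, 1) = 1
  ((((r → q) → (r ∨ ¬p)) ∧ (p → q)) ∧ q) = min(1, 0) = 0
  (q ∨ ((((r → q) → (r ∨ ¬p)) ∧ (p → q)) ∧ q)) = max(0, 0) = 0
Checking all 125 assignments confirms none give a value below 0.00.

0.00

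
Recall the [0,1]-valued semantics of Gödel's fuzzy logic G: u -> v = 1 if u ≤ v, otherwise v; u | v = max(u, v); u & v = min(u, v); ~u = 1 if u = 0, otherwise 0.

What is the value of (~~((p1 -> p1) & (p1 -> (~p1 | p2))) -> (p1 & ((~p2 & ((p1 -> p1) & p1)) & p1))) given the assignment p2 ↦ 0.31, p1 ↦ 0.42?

(p1 -> p1): 0.42 ≤ 0.42, so result = 1
~p1: Gödel ¬ of 0.42 = 0 (operand ≠ 0)
(~p1 | p2) = max(0, 0.31) = 0.31
(p1 -> (~p1 | p2)): 0.42 > 0.31, so result = 0.31
((p1 -> p1) & (p1 -> (~p1 | p2))) = min(1, 0.31) = 0.31
~((p1 -> p1) & (p1 -> (~p1 | p2))): Gödel ¬ of 0.31 = 0 (operand ≠ 0)
~~((p1 -> p1) & (p1 -> (~p1 | p2))): Gödel ¬ of 0 = 1 (operand is 0)
~p2: Gödel ¬ of 0.31 = 0 (operand ≠ 0)
(p1 -> p1): 0.42 ≤ 0.42, so result = 1
((p1 -> p1) & p1) = min(1, 0.42) = 0.42
(~p2 & ((p1 -> p1) & p1)) = min(0, 0.42) = 0
((~p2 & ((p1 -> p1) & p1)) & p1) = min(0, 0.42) = 0
(p1 & ((~p2 & ((p1 -> p1) & p1)) & p1)) = min(0.42, 0) = 0
(~~((p1 -> p1) & (p1 -> (~p1 | p2))) -> (p1 & ((~p2 & ((p1 -> p1) & p1)) & p1))): 1 > 0, so result = 0

0.00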